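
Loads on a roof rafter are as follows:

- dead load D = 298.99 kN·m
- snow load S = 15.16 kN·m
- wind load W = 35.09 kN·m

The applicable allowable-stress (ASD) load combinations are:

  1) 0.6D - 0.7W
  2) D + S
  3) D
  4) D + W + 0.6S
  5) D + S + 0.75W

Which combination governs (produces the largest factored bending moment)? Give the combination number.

1) 0.6(298.99) - 0.7(35.09) = 179.39 - 24.56 = 154.83
2) 1.0(298.99) + 1.0(15.16) = 298.99 + 15.16 = 314.15
3) 1.0(298.99) = 298.99
4) 1.0(298.99) + 1.0(35.09) + 0.6(15.16) = 298.99 + 35.09 + 9.10 = 343.18
5) 1.0(298.99) + 1.0(15.16) + 0.75(35.09) = 298.99 + 15.16 + 26.32 = 340.47
The largest value is 343.18 kN·m from combination 4.

Combination 4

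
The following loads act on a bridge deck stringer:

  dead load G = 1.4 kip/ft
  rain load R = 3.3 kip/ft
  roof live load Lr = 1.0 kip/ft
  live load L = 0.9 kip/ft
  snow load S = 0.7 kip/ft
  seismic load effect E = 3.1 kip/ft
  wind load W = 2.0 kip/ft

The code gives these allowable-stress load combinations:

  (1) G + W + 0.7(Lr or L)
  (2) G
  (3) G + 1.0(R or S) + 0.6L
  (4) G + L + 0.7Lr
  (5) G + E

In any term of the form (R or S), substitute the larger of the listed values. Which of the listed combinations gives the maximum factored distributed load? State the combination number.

(Lr or L) → Lr = 1.0 kip/ft; (R or S) → R = 3.3 kip/ft.
(1) 1.0(1.4) + 1.0(2.0) + 0.7(1.0) = 4.1
(2) 1.0(1.4) = 1.4
(3) 1.0(1.4) + 1.0(3.3) + 0.6(0.9) = 5.2
(4) 1.0(1.4) + 1.0(0.9) + 0.7(1.0) = 3.0
(5) 1.0(1.4) + 1.0(3.1) = 4.5
The largest value is 5.2 kip/ft from combination 3.

Combination 3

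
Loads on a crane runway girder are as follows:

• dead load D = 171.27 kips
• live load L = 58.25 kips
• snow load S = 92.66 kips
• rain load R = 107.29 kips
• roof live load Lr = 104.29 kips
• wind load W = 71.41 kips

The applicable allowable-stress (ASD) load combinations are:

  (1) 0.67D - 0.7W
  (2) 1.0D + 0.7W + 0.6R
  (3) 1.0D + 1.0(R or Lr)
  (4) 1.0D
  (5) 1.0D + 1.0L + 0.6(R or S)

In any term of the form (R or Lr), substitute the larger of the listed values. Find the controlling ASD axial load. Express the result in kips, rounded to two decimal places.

(R or Lr) → R = 107.29 kips; (R or S) → R = 107.29 kips.
(1) 0.67(171.27) - 0.7(71.41) = 114.75 - 49.99 = 64.76
(2) 1.0(171.27) + 0.7(71.41) + 0.6(107.29) = 171.27 + 49.99 + 64.37 = 285.63
(3) 1.0(171.27) + 1.0(107.29) = 171.27 + 107.29 = 278.56
(4) 1.0(171.27) = 171.27
(5) 1.0(171.27) + 1.0(58.25) + 0.6(107.29) = 171.27 + 58.25 + 64.37 = 293.89
Maximum is from combination 5.

293.89 kips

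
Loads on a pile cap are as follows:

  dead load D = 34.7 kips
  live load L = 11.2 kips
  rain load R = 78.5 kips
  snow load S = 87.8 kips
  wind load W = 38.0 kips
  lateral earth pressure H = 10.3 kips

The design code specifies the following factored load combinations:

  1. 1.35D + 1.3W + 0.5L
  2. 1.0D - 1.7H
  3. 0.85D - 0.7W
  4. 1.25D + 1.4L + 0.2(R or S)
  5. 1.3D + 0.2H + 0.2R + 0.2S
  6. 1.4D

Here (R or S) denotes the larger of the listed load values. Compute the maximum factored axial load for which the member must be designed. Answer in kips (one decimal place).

101.8 kips

(R or S) → S = 87.8 kips.
1. 1.35(34.7) + 1.3(38.0) + 0.5(11.2) = 101.8
2. 1.0(34.7) - 1.7(10.3) = 17.2
3. 0.85(34.7) - 0.7(38.0) = 2.9
4. 1.25(34.7) + 1.4(11.2) + 0.2(87.8) = 76.6
5. 1.3(34.7) + 0.2(10.3) + 0.2(78.5) + 0.2(87.8) = 80.4
6. 1.4(34.7) = 48.6
Maximum is from combination 1.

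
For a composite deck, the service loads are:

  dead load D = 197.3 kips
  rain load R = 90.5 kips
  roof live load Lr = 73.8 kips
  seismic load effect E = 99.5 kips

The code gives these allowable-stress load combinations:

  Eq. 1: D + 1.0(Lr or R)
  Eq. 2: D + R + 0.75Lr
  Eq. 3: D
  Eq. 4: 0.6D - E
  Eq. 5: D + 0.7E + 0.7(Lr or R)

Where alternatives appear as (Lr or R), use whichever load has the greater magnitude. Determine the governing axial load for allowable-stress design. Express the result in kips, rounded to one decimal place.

(Lr or R) → R = 90.5 kips.
Eq. 1: 1.0(197.3) + 1.0(90.5) = 197.3 + 90.5 = 287.8
Eq. 2: 1.0(197.3) + 1.0(90.5) + 0.75(73.8) = 197.3 + 90.5 + 55.4 = 343.2
Eq. 3: 1.0(197.3) = 197.3
Eq. 4: 0.6(197.3) - 1.0(99.5) = 118.4 - 99.5 = 18.9
Eq. 5: 1.0(197.3) + 0.7(99.5) + 0.7(90.5) = 330.3
The controlling combination is 2, giving 343.2 kips.

343.2 kips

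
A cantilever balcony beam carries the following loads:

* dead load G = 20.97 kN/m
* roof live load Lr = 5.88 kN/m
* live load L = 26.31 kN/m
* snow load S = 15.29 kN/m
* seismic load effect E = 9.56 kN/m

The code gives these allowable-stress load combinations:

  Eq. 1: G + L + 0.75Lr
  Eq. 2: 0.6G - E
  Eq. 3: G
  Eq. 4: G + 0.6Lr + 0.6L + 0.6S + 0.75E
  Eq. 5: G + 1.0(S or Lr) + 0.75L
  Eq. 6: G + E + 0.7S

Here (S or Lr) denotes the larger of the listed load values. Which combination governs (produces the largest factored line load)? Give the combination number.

(S or Lr) → S = 15.29 kN/m.
Eq. 1: 1.0(20.97) + 1.0(26.31) + 0.75(5.88) = 20.97 + 26.31 + 4.41 = 51.69
Eq. 2: 0.6(20.97) - 1.0(9.56) = 12.58 - 9.56 = 3.02
Eq. 3: 1.0(20.97) = 20.97
Eq. 4: 1.0(20.97) + 0.6(5.88) + 0.6(26.31) + 0.6(15.29) + 0.75(9.56) = 20.97 + 3.53 + 15.79 + 9.17 + 7.17 = 56.63
Eq. 5: 1.0(20.97) + 1.0(15.29) + 0.75(26.31) = 20.97 + 15.29 + 19.73 = 55.99
Eq. 6: 1.0(20.97) + 1.0(9.56) + 0.7(15.29) = 20.97 + 9.56 + 10.70 = 41.23
The largest value is 56.63 kN/m from combination 4.

Combination 4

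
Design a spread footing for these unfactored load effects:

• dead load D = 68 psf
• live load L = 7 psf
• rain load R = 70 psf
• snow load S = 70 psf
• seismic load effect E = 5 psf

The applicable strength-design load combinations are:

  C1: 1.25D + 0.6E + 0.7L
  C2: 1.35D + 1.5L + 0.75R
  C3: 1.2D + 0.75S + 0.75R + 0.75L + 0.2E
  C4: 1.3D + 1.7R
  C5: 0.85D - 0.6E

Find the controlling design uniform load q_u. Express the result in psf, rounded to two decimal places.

207.40 psf

C1: 1.25(68) + 0.6(5) + 0.7(7) = 85.00 + 3.00 + 4.90 = 92.90
C2: 1.35(68) + 1.5(7) + 0.75(70) = 91.80 + 10.50 + 52.50 = 154.80
C3: 1.2(68) + 0.75(70) + 0.75(70) + 0.75(7) + 0.2(5) = 81.60 + 52.50 + 52.50 + 5.25 + 1.00 = 192.85
C4: 1.3(68) + 1.7(70) = 88.40 + 119.00 = 207.40
C5: 0.85(68) - 0.6(5) = 57.80 - 3.00 = 54.80
The controlling combination is 4, giving 207.40 psf.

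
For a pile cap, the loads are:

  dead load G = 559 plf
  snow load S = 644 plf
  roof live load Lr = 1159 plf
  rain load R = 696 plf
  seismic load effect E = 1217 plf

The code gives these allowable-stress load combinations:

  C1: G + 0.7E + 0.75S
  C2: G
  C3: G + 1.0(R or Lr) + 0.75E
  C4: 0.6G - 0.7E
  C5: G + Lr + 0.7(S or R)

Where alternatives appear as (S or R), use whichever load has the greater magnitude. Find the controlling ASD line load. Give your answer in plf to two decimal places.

2630.75 plf

(R or Lr) → Lr = 1159 plf; (S or R) → R = 696 plf.
C1: 1.0(559) + 0.7(1217) + 0.75(644) = 559.00 + 851.90 + 483.00 = 1893.90
C2: 1.0(559) = 559.00
C3: 1.0(559) + 1.0(1159) + 0.75(1217) = 559.00 + 1159.00 + 912.75 = 2630.75
C4: 0.6(559) - 0.7(1217) = 335.40 - 851.90 = -516.50
C5: 1.0(559) + 1.0(1159) + 0.7(696) = 559.00 + 1159.00 + 487.20 = 2205.20
Combination 3 governs: w = 2630.75 plf.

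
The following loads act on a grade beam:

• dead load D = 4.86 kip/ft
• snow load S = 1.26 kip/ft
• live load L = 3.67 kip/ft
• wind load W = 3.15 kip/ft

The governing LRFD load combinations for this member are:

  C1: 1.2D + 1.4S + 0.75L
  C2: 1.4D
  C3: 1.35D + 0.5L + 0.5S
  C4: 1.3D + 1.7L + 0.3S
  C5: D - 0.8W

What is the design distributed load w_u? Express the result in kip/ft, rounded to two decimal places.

C1: 1.2(4.86) + 1.4(1.26) + 0.75(3.67) = 10.35
C2: 1.4(4.86) = 6.80
C3: 1.35(4.86) + 0.5(3.67) + 0.5(1.26) = 9.03
C4: 1.3(4.86) + 1.7(3.67) + 0.3(1.26) = 12.94
C5: 1.0(4.86) - 0.8(3.15) = 2.34
The controlling combination is 4, giving 12.94 kip/ft.

12.94 kip/ft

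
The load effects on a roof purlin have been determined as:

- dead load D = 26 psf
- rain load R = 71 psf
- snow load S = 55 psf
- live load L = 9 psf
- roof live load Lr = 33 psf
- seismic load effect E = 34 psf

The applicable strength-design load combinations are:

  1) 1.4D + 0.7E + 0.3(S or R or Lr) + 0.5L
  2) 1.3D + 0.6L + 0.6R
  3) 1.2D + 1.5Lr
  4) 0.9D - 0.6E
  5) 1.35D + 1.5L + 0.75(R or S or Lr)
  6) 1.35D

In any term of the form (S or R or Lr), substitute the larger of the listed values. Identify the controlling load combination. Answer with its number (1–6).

Combination 5

(S or R or Lr) → R = 71 psf; (R or S or Lr) → R = 71 psf.
1) 1.4(26) + 0.7(34) + 0.3(71) + 0.5(9) = 36.4 + 23.8 + 21.3 + 4.5 = 86.0
2) 1.3(26) + 0.6(9) + 0.6(71) = 33.8 + 5.4 + 42.6 = 81.8
3) 1.2(26) + 1.5(33) = 31.2 + 49.5 = 80.7
4) 0.9(26) - 0.6(34) = 23.4 - 20.4 = 3.0
5) 1.35(26) + 1.5(9) + 0.75(71) = 35.1 + 13.5 + 53.3 = 101.9
6) 1.35(26) = 35.1
The largest value is 101.9 psf from combination 5.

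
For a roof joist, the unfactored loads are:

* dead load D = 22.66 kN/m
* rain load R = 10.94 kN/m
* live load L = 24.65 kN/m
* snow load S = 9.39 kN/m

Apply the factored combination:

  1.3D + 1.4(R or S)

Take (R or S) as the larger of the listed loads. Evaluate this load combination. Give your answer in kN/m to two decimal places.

44.77 kN/m

(R or S) → R = 10.94 kN/m.
1.3(22.66) + 1.4(10.94) = 44.77
w_u = 44.77 kN/m.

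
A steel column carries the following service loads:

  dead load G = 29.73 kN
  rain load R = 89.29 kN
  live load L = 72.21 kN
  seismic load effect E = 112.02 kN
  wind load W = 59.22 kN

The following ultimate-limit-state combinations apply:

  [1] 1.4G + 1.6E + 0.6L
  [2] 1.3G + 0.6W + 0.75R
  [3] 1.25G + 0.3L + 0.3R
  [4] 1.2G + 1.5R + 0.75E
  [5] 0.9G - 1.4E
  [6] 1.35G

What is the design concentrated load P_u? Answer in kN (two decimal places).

[1] 1.4(29.73) + 1.6(112.02) + 0.6(72.21) = 41.62 + 179.23 + 43.33 = 264.18
[2] 1.3(29.73) + 0.6(59.22) + 0.75(89.29) = 38.65 + 35.53 + 66.97 = 141.15
[3] 1.25(29.73) + 0.3(72.21) + 0.3(89.29) = 37.16 + 21.66 + 26.79 = 85.61
[4] 1.2(29.73) + 1.5(89.29) + 0.75(112.02) = 253.63
[5] 0.9(29.73) - 1.4(112.02) = 26.76 - 156.83 = -130.07
[6] 1.35(29.73) = 40.14
Combination 1 governs: P_u = 264.18 kN.

264.18 kN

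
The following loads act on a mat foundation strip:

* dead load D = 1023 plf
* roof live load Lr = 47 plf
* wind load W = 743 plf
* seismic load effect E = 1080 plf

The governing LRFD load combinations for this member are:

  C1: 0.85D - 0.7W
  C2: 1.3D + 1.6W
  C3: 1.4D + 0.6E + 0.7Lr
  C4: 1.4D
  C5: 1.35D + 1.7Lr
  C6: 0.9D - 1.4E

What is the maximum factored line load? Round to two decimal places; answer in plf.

2518.70 plf

C1: 0.85(1023) - 0.7(743) = 869.55 - 520.10 = 349.45
C2: 1.3(1023) + 1.6(743) = 1329.90 + 1188.80 = 2518.70
C3: 1.4(1023) + 0.6(1080) + 0.7(47) = 1432.20 + 648.00 + 32.90 = 2113.10
C4: 1.4(1023) = 1432.20
C5: 1.35(1023) + 1.7(47) = 1381.05 + 79.90 = 1460.95
C6: 0.9(1023) - 1.4(1080) = 920.70 - 1512.00 = -591.30
Maximum is from combination 2.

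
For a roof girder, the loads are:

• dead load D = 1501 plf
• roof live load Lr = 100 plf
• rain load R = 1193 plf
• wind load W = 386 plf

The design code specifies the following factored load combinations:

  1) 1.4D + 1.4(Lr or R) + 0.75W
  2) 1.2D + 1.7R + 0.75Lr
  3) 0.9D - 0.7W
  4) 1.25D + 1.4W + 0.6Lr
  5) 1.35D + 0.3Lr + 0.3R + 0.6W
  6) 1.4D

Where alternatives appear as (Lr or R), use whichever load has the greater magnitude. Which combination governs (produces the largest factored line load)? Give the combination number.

Combination 1

(Lr or R) → R = 1193 plf.
1) 1.4(1501) + 1.4(1193) + 0.75(386) = 2101.4 + 1670.2 + 289.5 = 4061.1
2) 1.2(1501) + 1.7(1193) + 0.75(100) = 1801.2 + 2028.1 + 75.0 = 3904.3
3) 0.9(1501) - 0.7(386) = 1350.9 - 270.2 = 1080.7
4) 1.25(1501) + 1.4(386) + 0.6(100) = 1876.3 + 540.4 + 60.0 = 2476.7
5) 1.35(1501) + 0.3(100) + 0.3(1193) + 0.6(386) = 2026.4 + 30.0 + 357.9 + 231.6 = 2645.9
6) 1.4(1501) = 2101.4
The largest value is 4061.1 plf from combination 1.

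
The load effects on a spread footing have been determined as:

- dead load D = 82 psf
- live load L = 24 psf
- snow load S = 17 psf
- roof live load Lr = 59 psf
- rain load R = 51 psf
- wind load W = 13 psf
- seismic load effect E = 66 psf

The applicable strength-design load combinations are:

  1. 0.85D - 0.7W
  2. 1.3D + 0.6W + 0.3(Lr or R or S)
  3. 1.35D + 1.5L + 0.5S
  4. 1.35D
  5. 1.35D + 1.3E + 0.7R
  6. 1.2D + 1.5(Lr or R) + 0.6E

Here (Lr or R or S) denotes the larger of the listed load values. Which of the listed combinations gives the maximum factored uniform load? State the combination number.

Combination 5

(Lr or R or S) → Lr = 59 psf; (Lr or R) → Lr = 59 psf.
1. 0.85(82) - 0.7(13) = 69.70 - 9.10 = 60.60
2. 1.3(82) + 0.6(13) + 0.3(59) = 106.60 + 7.80 + 17.70 = 132.10
3. 1.35(82) + 1.5(24) + 0.5(17) = 110.70 + 36.00 + 8.50 = 155.20
4. 1.35(82) = 110.70
5. 1.35(82) + 1.3(66) + 0.7(51) = 110.70 + 85.80 + 35.70 = 232.20
6. 1.2(82) + 1.5(59) + 0.6(66) = 98.40 + 88.50 + 39.60 = 226.50
The largest value is 232.20 psf from combination 5.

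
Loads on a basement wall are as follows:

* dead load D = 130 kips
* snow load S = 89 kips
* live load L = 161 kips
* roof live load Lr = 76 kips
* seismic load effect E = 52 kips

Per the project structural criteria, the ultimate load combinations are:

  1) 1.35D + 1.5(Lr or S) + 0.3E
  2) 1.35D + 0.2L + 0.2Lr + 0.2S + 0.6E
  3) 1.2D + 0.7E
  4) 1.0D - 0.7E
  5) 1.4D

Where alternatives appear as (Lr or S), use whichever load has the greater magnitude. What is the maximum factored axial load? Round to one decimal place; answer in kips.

(Lr or S) → S = 89 kips.
1) 1.35(130) + 1.5(89) + 0.3(52) = 324.6
2) 1.35(130) + 0.2(161) + 0.2(76) + 0.2(89) + 0.6(52) = 271.9
3) 1.2(130) + 0.7(52) = 192.4
4) 1.0(130) - 0.7(52) = 93.6
5) 1.4(130) = 182.0
Combination 1 governs: P_u = 324.6 kips.

324.6 kips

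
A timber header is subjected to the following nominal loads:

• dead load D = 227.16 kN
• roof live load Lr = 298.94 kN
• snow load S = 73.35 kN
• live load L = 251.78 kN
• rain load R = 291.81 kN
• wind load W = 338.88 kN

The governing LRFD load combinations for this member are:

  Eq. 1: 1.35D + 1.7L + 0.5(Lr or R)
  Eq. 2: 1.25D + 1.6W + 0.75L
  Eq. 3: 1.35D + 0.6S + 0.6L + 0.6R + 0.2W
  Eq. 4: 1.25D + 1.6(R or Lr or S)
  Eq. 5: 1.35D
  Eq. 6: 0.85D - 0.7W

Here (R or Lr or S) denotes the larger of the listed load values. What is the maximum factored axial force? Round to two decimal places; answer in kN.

(Lr or R) → Lr = 298.94 kN; (R or Lr or S) → Lr = 298.94 kN.
Eq. 1: 1.35(227.16) + 1.7(251.78) + 0.5(298.94) = 884.16
Eq. 2: 1.25(227.16) + 1.6(338.88) + 0.75(251.78) = 1014.99
Eq. 3: 1.35(227.16) + 0.6(73.35) + 0.6(251.78) + 0.6(291.81) + 0.2(338.88) = 744.61
Eq. 4: 1.25(227.16) + 1.6(298.94) = 283.95 + 478.30 = 762.25
Eq. 5: 1.35(227.16) = 306.67
Eq. 6: 0.85(227.16) - 0.7(338.88) = 193.09 - 237.22 = -44.13
Maximum is from combination 2.

1014.99 kN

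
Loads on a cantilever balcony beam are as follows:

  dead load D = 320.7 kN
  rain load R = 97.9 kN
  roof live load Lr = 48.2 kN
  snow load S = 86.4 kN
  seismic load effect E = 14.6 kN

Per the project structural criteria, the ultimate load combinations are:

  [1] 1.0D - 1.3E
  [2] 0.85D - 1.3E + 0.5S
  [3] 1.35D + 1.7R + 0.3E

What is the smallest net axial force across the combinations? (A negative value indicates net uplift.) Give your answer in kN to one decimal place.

[1] 1.0(320.7) - 1.3(14.6) = 320.7 - 19.0 = 301.7
[2] 0.85(320.7) - 1.3(14.6) + 0.5(86.4) = 272.6 - 19.0 + 43.2 = 296.8
[3] 1.35(320.7) + 1.7(97.9) + 0.3(14.6) = 603.8
Combination 2 gives the minimum: 296.8 kN.

296.8 kN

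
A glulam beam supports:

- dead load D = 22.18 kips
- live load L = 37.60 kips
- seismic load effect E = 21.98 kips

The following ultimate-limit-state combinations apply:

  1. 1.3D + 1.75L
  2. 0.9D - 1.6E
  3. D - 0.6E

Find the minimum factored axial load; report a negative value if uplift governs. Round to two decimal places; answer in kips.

1. 1.3(22.18) + 1.75(37.60) = 28.83 + 65.80 = 94.63
2. 0.9(22.18) - 1.6(21.98) = 19.96 - 35.17 = -15.21
3. 1.0(22.18) - 0.6(21.98) = 22.18 - 13.19 = 8.99
Combination 2 gives the minimum: -15.21 kips.

-15.21 kips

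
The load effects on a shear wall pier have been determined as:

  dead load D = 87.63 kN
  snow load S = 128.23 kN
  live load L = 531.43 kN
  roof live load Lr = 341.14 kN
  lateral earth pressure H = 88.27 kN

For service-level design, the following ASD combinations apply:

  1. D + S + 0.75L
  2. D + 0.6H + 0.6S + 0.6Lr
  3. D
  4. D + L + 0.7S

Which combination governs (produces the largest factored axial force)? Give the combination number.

Combination 4

1. 1.0(87.63) + 1.0(128.23) + 0.75(531.43) = 614.43
2. 1.0(87.63) + 0.6(88.27) + 0.6(128.23) + 0.6(341.14) = 422.21
3. 1.0(87.63) = 87.63
4. 1.0(87.63) + 1.0(531.43) + 0.7(128.23) = 708.82
The largest value is 708.82 kN from combination 4.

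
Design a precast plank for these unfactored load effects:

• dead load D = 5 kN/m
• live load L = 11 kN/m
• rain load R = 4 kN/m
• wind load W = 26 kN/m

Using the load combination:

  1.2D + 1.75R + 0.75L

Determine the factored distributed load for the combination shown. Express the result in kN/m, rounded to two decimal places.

21.25 kN/m

1.2(5) + 1.75(4) + 0.75(11) = 6.00 + 7.00 + 8.25 = 21.25
w_u = 21.25 kN/m.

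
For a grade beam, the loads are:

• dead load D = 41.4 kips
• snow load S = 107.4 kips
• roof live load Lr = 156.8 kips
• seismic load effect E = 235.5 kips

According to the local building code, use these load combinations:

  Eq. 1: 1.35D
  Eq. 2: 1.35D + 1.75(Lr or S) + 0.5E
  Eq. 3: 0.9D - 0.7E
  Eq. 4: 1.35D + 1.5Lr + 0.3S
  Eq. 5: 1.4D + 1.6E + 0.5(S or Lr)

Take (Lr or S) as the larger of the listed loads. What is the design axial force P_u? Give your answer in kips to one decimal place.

(Lr or S) → Lr = 156.8 kips; (S or Lr) → Lr = 156.8 kips.
Eq. 1: 1.35(41.4) = 55.9
Eq. 2: 1.35(41.4) + 1.75(156.8) + 0.5(235.5) = 448.0
Eq. 3: 0.9(41.4) - 0.7(235.5) = 37.3 - 164.9 = -127.6
Eq. 4: 1.35(41.4) + 1.5(156.8) + 0.3(107.4) = 55.9 + 235.2 + 32.2 = 323.3
Eq. 5: 1.4(41.4) + 1.6(235.5) + 0.5(156.8) = 58.0 + 376.8 + 78.4 = 513.2
The controlling combination is 5, giving 513.2 kips.

513.2 kips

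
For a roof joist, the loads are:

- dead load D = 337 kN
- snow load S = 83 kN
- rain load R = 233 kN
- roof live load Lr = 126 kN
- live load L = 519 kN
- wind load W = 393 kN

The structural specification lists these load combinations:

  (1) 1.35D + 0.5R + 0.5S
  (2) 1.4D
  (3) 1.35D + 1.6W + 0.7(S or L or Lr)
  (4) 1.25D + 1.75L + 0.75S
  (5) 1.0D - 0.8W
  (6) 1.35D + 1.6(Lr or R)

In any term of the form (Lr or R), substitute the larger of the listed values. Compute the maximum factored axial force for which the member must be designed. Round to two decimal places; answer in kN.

1447.05 kN

(S or L or Lr) → L = 519 kN; (Lr or R) → R = 233 kN.
(1) 1.35(337) + 0.5(233) + 0.5(83) = 454.95 + 116.50 + 41.50 = 612.95
(2) 1.4(337) = 471.80
(3) 1.35(337) + 1.6(393) + 0.7(519) = 454.95 + 628.80 + 363.30 = 1447.05
(4) 1.25(337) + 1.75(519) + 0.75(83) = 421.25 + 908.25 + 62.25 = 1391.75
(5) 1.0(337) - 0.8(393) = 337.00 - 314.40 = 22.60
(6) 1.35(337) + 1.6(233) = 454.95 + 372.80 = 827.75
The controlling combination is 3, giving 1447.05 kN.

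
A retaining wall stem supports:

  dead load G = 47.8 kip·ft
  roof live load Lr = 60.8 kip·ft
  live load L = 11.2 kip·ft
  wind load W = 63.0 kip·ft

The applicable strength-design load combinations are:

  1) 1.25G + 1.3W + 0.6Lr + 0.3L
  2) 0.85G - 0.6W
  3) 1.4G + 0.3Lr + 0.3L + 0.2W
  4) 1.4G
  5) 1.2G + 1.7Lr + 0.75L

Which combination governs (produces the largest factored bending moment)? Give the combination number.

Combination 1

1) 1.25(47.8) + 1.3(63.0) + 0.6(60.8) + 0.3(11.2) = 181.5
2) 0.85(47.8) - 0.6(63.0) = 40.6 - 37.8 = 2.8
3) 1.4(47.8) + 0.3(60.8) + 0.3(11.2) + 0.2(63.0) = 66.9 + 18.2 + 3.4 + 12.6 = 101.1
4) 1.4(47.8) = 66.9
5) 1.2(47.8) + 1.7(60.8) + 0.75(11.2) = 169.1
The largest value is 181.5 kip·ft from combination 1.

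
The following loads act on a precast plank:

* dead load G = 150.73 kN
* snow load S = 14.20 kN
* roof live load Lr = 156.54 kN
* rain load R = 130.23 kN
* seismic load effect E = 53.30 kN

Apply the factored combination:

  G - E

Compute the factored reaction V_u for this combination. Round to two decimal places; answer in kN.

97.43 kN

1.0(150.73) - 1.0(53.30) = 150.73 - 53.30 = 97.43
V_u = 97.43 kN.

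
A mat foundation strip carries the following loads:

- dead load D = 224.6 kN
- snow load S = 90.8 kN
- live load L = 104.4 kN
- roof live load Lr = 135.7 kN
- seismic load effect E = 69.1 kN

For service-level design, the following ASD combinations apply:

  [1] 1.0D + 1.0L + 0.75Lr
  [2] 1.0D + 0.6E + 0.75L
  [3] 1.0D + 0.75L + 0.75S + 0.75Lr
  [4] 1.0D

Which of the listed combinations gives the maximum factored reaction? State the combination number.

Combination 3

[1] 1.0(224.6) + 1.0(104.4) + 0.75(135.7) = 224.6 + 104.4 + 101.8 = 430.8
[2] 1.0(224.6) + 0.6(69.1) + 0.75(104.4) = 224.6 + 41.5 + 78.3 = 344.4
[3] 1.0(224.6) + 0.75(104.4) + 0.75(90.8) + 0.75(135.7) = 224.6 + 78.3 + 68.1 + 101.8 = 472.8
[4] 1.0(224.6) = 224.6
The largest value is 472.8 kN from combination 3.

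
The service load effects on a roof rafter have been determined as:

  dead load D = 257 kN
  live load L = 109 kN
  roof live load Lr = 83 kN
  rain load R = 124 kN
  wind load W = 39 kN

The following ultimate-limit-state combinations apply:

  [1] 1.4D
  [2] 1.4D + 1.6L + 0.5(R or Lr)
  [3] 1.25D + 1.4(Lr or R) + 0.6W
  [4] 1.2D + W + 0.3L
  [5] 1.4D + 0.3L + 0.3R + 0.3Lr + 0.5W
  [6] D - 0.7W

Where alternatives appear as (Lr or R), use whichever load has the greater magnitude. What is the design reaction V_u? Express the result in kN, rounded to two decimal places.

596.20 kN

(R or Lr) → R = 124 kN; (Lr or R) → R = 124 kN.
[1] 1.4(257) = 359.80
[2] 1.4(257) + 1.6(109) + 0.5(124) = 359.80 + 174.40 + 62.00 = 596.20
[3] 1.25(257) + 1.4(124) + 0.6(39) = 321.25 + 173.60 + 23.40 = 518.25
[4] 1.2(257) + 1.0(39) + 0.3(109) = 308.40 + 39.00 + 32.70 = 380.10
[5] 1.4(257) + 0.3(109) + 0.3(124) + 0.3(83) + 0.5(39) = 359.80 + 32.70 + 37.20 + 24.90 + 19.50 = 474.10
[6] 1.0(257) - 0.7(39) = 257.00 - 27.30 = 229.70
The controlling combination is 2, giving 596.20 kN.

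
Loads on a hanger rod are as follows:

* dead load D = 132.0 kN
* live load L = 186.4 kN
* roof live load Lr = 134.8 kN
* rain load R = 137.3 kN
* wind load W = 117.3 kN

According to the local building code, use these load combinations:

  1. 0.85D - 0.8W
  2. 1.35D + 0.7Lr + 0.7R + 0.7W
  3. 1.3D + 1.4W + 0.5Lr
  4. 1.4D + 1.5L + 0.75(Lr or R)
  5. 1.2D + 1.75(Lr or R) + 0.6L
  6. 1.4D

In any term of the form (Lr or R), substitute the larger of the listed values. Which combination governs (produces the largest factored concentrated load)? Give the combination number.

Combination 4

(Lr or R) → R = 137.3 kN.
1. 0.85(132.0) - 0.8(117.3) = 112.20 - 93.84 = 18.36
2. 1.35(132.0) + 0.7(134.8) + 0.7(137.3) + 0.7(117.3) = 178.20 + 94.36 + 96.11 + 82.11 = 450.78
3. 1.3(132.0) + 1.4(117.3) + 0.5(134.8) = 171.60 + 164.22 + 67.40 = 403.22
4. 1.4(132.0) + 1.5(186.4) + 0.75(137.3) = 184.80 + 279.60 + 102.98 = 567.38
5. 1.2(132.0) + 1.75(137.3) + 0.6(186.4) = 158.40 + 240.28 + 111.84 = 510.52
6. 1.4(132.0) = 184.80
The largest value is 567.38 kN from combination 4.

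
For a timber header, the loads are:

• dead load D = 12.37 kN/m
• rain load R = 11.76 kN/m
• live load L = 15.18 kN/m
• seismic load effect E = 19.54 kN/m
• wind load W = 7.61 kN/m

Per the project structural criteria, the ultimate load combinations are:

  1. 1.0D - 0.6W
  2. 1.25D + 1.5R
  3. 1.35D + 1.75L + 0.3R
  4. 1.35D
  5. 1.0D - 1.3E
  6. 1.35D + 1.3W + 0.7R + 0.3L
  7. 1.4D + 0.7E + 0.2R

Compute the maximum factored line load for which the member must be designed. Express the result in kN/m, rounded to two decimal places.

1. 1.0(12.37) - 0.6(7.61) = 12.37 - 4.57 = 7.80
2. 1.25(12.37) + 1.5(11.76) = 15.46 + 17.64 = 33.10
3. 1.35(12.37) + 1.75(15.18) + 0.3(11.76) = 46.79
4. 1.35(12.37) = 16.70
5. 1.0(12.37) - 1.3(19.54) = 12.37 - 25.40 = -13.03
6. 1.35(12.37) + 1.3(7.61) + 0.7(11.76) + 0.3(15.18) = 39.38
7. 1.4(12.37) + 0.7(19.54) + 0.2(11.76) = 17.32 + 13.68 + 2.35 = 33.35
Combination 3 governs: w_u = 46.79 kN/m.

46.79 kN/m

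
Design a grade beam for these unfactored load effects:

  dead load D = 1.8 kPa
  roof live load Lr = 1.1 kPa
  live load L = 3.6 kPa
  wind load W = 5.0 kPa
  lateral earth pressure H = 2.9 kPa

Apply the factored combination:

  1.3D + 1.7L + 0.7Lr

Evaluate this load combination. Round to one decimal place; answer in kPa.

9.2 kPa

1.3(1.8) + 1.7(3.6) + 0.7(1.1) = 2.3 + 6.1 + 0.8 = 9.2
q_u = 9.2 kPa.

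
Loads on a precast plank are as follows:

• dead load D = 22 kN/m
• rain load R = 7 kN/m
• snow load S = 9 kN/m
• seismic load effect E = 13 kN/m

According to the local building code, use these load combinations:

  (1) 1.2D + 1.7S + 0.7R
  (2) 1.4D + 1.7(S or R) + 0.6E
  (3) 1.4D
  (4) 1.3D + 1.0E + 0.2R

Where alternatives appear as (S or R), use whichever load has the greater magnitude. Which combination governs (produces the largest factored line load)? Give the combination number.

(S or R) → S = 9 kN/m.
(1) 1.2(22) + 1.7(9) + 0.7(7) = 26.40 + 15.30 + 4.90 = 46.60
(2) 1.4(22) + 1.7(9) + 0.6(13) = 30.80 + 15.30 + 7.80 = 53.90
(3) 1.4(22) = 30.80
(4) 1.3(22) + 1.0(13) + 0.2(7) = 28.60 + 13.00 + 1.40 = 43.00
The largest value is 53.90 kN/m from combination 2.

Combination 2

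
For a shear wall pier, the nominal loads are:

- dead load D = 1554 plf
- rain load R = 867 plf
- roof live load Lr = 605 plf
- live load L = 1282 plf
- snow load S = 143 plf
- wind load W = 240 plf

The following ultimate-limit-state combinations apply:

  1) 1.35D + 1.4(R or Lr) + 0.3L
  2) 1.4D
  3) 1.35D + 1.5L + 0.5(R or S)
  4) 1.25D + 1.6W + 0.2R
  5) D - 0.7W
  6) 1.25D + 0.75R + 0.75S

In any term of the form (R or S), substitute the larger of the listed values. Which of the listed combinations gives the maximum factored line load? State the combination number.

Combination 3

(R or Lr) → R = 867 plf; (R or S) → R = 867 plf.
1) 1.35(1554) + 1.4(867) + 0.3(1282) = 2097.90 + 1213.80 + 384.60 = 3696.30
2) 1.4(1554) = 2175.60
3) 1.35(1554) + 1.5(1282) + 0.5(867) = 2097.90 + 1923.00 + 433.50 = 4454.40
4) 1.25(1554) + 1.6(240) + 0.2(867) = 1942.50 + 384.00 + 173.40 = 2499.90
5) 1.0(1554) - 0.7(240) = 1554.00 - 168.00 = 1386.00
6) 1.25(1554) + 0.75(867) + 0.75(143) = 1942.50 + 650.25 + 107.25 = 2700.00
The largest value is 4454.40 plf from combination 3.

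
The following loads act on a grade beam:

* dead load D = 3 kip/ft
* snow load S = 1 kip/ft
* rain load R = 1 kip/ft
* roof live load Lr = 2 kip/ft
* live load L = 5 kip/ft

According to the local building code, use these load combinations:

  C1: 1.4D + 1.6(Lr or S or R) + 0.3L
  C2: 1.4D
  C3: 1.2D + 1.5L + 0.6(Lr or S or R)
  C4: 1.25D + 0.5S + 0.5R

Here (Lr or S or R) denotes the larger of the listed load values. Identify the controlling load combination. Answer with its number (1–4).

Combination 3

(Lr or S or R) → Lr = 2 kip/ft.
C1: 1.4(3) + 1.6(2) + 0.3(5) = 4.2 + 3.2 + 1.5 = 8.9
C2: 1.4(3) = 4.2
C3: 1.2(3) + 1.5(5) + 0.6(2) = 3.6 + 7.5 + 1.2 = 12.3
C4: 1.25(3) + 0.5(1) + 0.5(1) = 3.8 + 0.5 + 0.5 = 4.8
The largest value is 12.3 kip/ft from combination 3.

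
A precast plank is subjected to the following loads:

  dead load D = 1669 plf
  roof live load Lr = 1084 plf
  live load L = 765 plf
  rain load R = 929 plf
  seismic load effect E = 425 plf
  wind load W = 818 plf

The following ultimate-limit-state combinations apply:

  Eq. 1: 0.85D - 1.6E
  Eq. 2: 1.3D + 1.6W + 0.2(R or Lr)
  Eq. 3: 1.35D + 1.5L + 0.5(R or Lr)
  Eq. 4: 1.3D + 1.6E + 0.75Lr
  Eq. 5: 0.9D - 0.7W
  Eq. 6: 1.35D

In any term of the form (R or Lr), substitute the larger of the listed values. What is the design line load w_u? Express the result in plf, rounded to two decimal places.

3942.65 plf

(R or Lr) → Lr = 1084 plf.
Eq. 1: 0.85(1669) - 1.6(425) = 738.65
Eq. 2: 1.3(1669) + 1.6(818) + 0.2(1084) = 3695.30
Eq. 3: 1.35(1669) + 1.5(765) + 0.5(1084) = 3942.65
Eq. 4: 1.3(1669) + 1.6(425) + 0.75(1084) = 3662.70
Eq. 5: 0.9(1669) - 0.7(818) = 929.50
Eq. 6: 1.35(1669) = 2253.15
Maximum is from combination 3.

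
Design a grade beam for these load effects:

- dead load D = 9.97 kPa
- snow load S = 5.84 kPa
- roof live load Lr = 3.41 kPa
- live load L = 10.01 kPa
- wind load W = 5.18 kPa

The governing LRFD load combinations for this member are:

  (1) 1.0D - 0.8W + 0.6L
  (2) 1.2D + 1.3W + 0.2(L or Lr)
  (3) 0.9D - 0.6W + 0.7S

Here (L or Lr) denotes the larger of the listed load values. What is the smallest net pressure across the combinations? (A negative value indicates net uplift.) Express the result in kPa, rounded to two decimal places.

(L or Lr) → L = 10.01 kPa.
(1) 1.0(9.97) - 0.8(5.18) + 0.6(10.01) = 11.83
(2) 1.2(9.97) + 1.3(5.18) + 0.2(10.01) = 20.70
(3) 0.9(9.97) - 0.6(5.18) + 0.7(5.84) = 8.97 - 3.11 + 4.09 = 9.95
Combination 3 gives the minimum: 9.95 kPa.

9.95 kPa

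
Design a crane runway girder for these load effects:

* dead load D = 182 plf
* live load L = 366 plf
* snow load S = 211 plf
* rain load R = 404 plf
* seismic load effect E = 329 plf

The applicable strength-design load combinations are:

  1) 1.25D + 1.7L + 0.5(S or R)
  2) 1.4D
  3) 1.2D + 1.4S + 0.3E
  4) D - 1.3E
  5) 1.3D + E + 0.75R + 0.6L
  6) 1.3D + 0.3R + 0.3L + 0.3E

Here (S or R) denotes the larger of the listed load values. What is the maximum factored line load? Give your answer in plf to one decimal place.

(S or R) → R = 404 plf.
1) 1.25(182) + 1.7(366) + 0.5(404) = 227.5 + 622.2 + 202.0 = 1051.7
2) 1.4(182) = 254.8
3) 1.2(182) + 1.4(211) + 0.3(329) = 218.4 + 295.4 + 98.7 = 612.5
4) 1.0(182) - 1.3(329) = 182.0 - 427.7 = -245.7
5) 1.3(182) + 1.0(329) + 0.75(404) + 0.6(366) = 236.6 + 329.0 + 303.0 + 219.6 = 1088.2
6) 1.3(182) + 0.3(404) + 0.3(366) + 0.3(329) = 236.6 + 121.2 + 109.8 + 98.7 = 566.3
Combination 5 governs: w_u = 1088.2 plf.

1088.2 plf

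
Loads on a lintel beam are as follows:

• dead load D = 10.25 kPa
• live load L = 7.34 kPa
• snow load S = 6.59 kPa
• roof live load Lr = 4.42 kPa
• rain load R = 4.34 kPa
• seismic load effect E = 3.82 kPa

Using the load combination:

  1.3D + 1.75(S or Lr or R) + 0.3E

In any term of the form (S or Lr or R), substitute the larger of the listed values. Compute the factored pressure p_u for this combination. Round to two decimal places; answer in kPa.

26.00 kPa

(S or Lr or R) → S = 6.59 kPa.
1.3(10.25) + 1.75(6.59) + 0.3(3.82) = 26.00
p_u = 26.00 kPa.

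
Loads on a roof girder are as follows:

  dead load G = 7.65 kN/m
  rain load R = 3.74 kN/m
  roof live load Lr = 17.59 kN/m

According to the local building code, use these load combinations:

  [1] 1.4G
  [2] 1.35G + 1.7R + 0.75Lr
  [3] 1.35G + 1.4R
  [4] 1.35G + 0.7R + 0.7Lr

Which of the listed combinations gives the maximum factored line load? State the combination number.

Combination 2

[1] 1.4(7.65) = 10.71
[2] 1.35(7.65) + 1.7(3.74) + 0.75(17.59) = 10.33 + 6.36 + 13.19 = 29.88
[3] 1.35(7.65) + 1.4(3.74) = 15.56
[4] 1.35(7.65) + 0.7(3.74) + 0.7(17.59) = 10.33 + 2.62 + 12.31 = 25.26
The largest value is 29.88 kN/m from combination 2.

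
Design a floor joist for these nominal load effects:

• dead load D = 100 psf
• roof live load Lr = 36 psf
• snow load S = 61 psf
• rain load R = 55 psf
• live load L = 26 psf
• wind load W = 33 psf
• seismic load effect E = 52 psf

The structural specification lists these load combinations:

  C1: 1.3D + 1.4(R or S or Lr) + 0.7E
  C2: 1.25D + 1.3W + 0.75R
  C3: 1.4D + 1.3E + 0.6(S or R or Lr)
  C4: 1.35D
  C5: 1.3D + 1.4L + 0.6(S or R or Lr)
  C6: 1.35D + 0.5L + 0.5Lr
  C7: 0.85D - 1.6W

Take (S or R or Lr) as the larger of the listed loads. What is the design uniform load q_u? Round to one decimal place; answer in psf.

251.8 psf

(R or S or Lr) → S = 61 psf; (S or R or Lr) → S = 61 psf.
C1: 1.3(100) + 1.4(61) + 0.7(52) = 130.0 + 85.4 + 36.4 = 251.8
C2: 1.25(100) + 1.3(33) + 0.75(55) = 125.0 + 42.9 + 41.3 = 209.2
C3: 1.4(100) + 1.3(52) + 0.6(61) = 140.0 + 67.6 + 36.6 = 244.2
C4: 1.35(100) = 135.0
C5: 1.3(100) + 1.4(26) + 0.6(61) = 130.0 + 36.4 + 36.6 = 203.0
C6: 1.35(100) + 0.5(26) + 0.5(36) = 135.0 + 13.0 + 18.0 = 166.0
C7: 0.85(100) - 1.6(33) = 85.0 - 52.8 = 32.2
Maximum is from combination 1.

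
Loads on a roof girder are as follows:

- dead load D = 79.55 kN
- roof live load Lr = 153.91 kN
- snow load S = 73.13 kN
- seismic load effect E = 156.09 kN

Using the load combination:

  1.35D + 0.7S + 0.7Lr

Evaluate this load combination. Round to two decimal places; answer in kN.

1.35(79.55) + 0.7(73.13) + 0.7(153.91) = 107.39 + 51.19 + 107.74 = 266.32
V_u = 266.32 kN.

266.32 kN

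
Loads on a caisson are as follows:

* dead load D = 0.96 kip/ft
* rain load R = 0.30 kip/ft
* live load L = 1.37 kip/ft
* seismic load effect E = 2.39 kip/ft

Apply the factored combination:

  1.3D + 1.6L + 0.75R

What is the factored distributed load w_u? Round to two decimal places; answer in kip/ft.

3.67 kip/ft

1.3(0.96) + 1.6(1.37) + 0.75(0.30) = 1.25 + 2.19 + 0.23 = 3.67
w_u = 3.67 kip/ft.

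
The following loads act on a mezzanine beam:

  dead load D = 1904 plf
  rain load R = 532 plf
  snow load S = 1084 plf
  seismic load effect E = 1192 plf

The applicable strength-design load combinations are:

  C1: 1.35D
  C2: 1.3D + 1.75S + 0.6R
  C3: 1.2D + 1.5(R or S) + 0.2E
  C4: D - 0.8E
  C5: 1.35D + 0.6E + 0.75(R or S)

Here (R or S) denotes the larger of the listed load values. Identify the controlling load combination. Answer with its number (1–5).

Combination 2

(R or S) → S = 1084 plf.
C1: 1.35(1904) = 2570.4
C2: 1.3(1904) + 1.75(1084) + 0.6(532) = 4691.4
C3: 1.2(1904) + 1.5(1084) + 0.2(1192) = 4149.2
C4: 1.0(1904) - 0.8(1192) = 950.4
C5: 1.35(1904) + 0.6(1192) + 0.75(1084) = 4098.6
The largest value is 4691.4 plf from combination 2.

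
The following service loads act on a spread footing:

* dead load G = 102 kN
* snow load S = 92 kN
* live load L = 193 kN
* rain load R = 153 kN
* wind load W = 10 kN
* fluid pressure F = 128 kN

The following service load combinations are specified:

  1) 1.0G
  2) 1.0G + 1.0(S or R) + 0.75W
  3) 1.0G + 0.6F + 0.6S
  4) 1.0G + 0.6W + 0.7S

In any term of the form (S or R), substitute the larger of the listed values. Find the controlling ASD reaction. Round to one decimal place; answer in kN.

(S or R) → R = 153 kN.
1) 1.0(102) = 102.0
2) 1.0(102) + 1.0(153) + 0.75(10) = 102.0 + 153.0 + 7.5 = 262.5
3) 1.0(102) + 0.6(128) + 0.6(92) = 102.0 + 76.8 + 55.2 = 234.0
4) 1.0(102) + 0.6(10) + 0.7(92) = 102.0 + 6.0 + 64.4 = 172.4
The controlling combination is 2, giving 262.5 kN.

262.5 kN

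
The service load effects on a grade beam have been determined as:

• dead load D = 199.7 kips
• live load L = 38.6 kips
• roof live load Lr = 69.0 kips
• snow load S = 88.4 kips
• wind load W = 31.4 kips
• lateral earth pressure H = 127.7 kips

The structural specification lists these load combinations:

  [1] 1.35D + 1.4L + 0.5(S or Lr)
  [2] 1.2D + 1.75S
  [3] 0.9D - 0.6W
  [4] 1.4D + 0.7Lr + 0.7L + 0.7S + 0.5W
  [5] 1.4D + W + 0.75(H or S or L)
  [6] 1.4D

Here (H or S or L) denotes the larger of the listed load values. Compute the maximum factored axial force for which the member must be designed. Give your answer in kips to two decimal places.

432.48 kips

(S or Lr) → S = 88.4 kips; (H or S or L) → H = 127.7 kips.
[1] 1.35(199.7) + 1.4(38.6) + 0.5(88.4) = 269.60 + 54.04 + 44.20 = 367.84
[2] 1.2(199.7) + 1.75(88.4) = 239.64 + 154.70 = 394.34
[3] 0.9(199.7) - 0.6(31.4) = 179.73 - 18.84 = 160.89
[4] 1.4(199.7) + 0.7(69.0) + 0.7(38.6) + 0.7(88.4) + 0.5(31.4) = 279.58 + 48.30 + 27.02 + 61.88 + 15.70 = 432.48
[5] 1.4(199.7) + 1.0(31.4) + 0.75(127.7) = 279.58 + 31.40 + 95.78 = 406.76
[6] 1.4(199.7) = 279.58
Maximum is from combination 4.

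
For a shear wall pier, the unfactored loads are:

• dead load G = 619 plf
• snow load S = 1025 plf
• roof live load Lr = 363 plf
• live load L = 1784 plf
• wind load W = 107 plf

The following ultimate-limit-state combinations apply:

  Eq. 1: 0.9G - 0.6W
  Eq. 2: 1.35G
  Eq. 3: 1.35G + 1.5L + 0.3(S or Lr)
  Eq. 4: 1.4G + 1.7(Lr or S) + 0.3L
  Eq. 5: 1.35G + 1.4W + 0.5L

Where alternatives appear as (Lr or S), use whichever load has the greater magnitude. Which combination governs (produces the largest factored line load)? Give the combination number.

(S or Lr) → S = 1025 plf; (Lr or S) → S = 1025 plf.
Eq. 1: 0.9(619) - 0.6(107) = 492.9
Eq. 2: 1.35(619) = 835.7
Eq. 3: 1.35(619) + 1.5(1784) + 0.3(1025) = 3819.2
Eq. 4: 1.4(619) + 1.7(1025) + 0.3(1784) = 3144.3
Eq. 5: 1.35(619) + 1.4(107) + 0.5(1784) = 1877.5
The largest value is 3819.2 plf from combination 3.

Combination 3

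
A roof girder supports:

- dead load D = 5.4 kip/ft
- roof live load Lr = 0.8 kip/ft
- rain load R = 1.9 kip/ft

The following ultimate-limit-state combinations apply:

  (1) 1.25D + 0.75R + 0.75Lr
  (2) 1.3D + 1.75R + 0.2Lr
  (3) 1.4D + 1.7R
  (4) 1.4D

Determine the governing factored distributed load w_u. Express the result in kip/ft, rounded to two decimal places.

(1) 1.25(5.4) + 0.75(1.9) + 0.75(0.8) = 6.75 + 1.43 + 0.60 = 8.78
(2) 1.3(5.4) + 1.75(1.9) + 0.2(0.8) = 7.02 + 3.33 + 0.16 = 10.51
(3) 1.4(5.4) + 1.7(1.9) = 7.56 + 3.23 = 10.79
(4) 1.4(5.4) = 7.56
Combination 3 governs: w_u = 10.79 kip/ft.

10.79 kip/ft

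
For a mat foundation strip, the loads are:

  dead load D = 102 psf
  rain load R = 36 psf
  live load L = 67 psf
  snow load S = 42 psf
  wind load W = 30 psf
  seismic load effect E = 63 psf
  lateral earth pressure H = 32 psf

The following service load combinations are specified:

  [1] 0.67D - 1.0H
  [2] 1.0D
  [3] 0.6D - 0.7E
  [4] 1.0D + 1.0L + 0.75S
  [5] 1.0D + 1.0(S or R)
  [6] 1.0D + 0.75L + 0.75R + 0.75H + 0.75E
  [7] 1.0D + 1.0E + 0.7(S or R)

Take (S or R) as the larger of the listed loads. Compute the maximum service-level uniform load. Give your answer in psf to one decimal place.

250.5 psf

(S or R) → S = 42 psf.
[1] 0.67(102) - 1.0(32) = 68.3 - 32.0 = 36.3
[2] 1.0(102) = 102.0
[3] 0.6(102) - 0.7(63) = 61.2 - 44.1 = 17.1
[4] 1.0(102) + 1.0(67) + 0.75(42) = 102.0 + 67.0 + 31.5 = 200.5
[5] 1.0(102) + 1.0(42) = 102.0 + 42.0 = 144.0
[6] 1.0(102) + 0.75(67) + 0.75(36) + 0.75(32) + 0.75(63) = 250.5
[7] 1.0(102) + 1.0(63) + 0.7(42) = 102.0 + 63.0 + 29.4 = 194.4
Combination 6 governs: q = 250.5 psf.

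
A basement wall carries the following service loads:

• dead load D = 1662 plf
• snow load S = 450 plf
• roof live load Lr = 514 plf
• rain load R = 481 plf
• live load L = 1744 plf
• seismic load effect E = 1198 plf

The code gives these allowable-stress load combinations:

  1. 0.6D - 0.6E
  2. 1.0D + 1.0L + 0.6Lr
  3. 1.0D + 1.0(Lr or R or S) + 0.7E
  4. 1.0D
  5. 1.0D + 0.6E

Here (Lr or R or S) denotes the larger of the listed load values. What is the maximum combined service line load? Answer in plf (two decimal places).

3714.40 plf

(Lr or R or S) → Lr = 514 plf.
1. 0.6(1662) - 0.6(1198) = 997.20 - 718.80 = 278.40
2. 1.0(1662) + 1.0(1744) + 0.6(514) = 1662.00 + 1744.00 + 308.40 = 3714.40
3. 1.0(1662) + 1.0(514) + 0.7(1198) = 1662.00 + 514.00 + 838.60 = 3014.60
4. 1.0(1662) = 1662.00
5. 1.0(1662) + 0.6(1198) = 1662.00 + 718.80 = 2380.80
Combination 2 governs: w = 3714.40 plf.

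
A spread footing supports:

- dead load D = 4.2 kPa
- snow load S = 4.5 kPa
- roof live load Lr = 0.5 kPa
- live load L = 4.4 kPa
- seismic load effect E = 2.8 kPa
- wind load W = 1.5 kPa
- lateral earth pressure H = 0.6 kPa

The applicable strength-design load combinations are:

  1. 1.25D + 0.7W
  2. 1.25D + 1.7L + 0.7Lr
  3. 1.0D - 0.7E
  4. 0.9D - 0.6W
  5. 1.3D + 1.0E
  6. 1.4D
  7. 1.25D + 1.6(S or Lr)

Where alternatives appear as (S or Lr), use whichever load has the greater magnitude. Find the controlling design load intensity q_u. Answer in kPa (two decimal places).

(S or Lr) → S = 4.5 kPa.
1. 1.25(4.2) + 0.7(1.5) = 6.30
2. 1.25(4.2) + 1.7(4.4) + 0.7(0.5) = 13.08
3. 1.0(4.2) - 0.7(2.8) = 2.24
4. 0.9(4.2) - 0.6(1.5) = 2.88
5. 1.3(4.2) + 1.0(2.8) = 8.26
6. 1.4(4.2) = 5.88
7. 1.25(4.2) + 1.6(4.5) = 12.45
Maximum is from combination 2.

13.08 kPa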